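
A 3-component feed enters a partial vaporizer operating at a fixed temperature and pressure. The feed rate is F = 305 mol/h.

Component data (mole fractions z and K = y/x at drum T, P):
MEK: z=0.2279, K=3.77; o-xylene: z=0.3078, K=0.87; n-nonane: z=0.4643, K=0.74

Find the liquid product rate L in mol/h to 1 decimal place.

L = 62.1 mol/h

Let ψ = V/F and solve Σ zᵢ(Kᵢ−1)/(1+ψ(Kᵢ−1)) = 0.
Feasibility: ΣzᵢKᵢ = 1.4706, Σzᵢ/Kᵢ = 1.0417 — both > 1, two phases present.
Newton iteration, ψ⁰ = 0.37:
  ψ = 0.3700: g = 0.13616, g' = -0.4706 → ψ = 0.6593
  ψ = 0.6593: g = 0.03391, g' = -0.2709 → ψ = 0.7845
  ψ = 0.7845: g = 0.00275, g' = -0.2297 → ψ = 0.7964
  ψ = 0.7964: g = 0.00002, g' = -0.2265 → ψ = 0.7965
Converged at ψ = 0.7965.
Then V = ψ·F = 0.7965·305 = 242.9 mol/h and L = F − V = 62.1 mol/h.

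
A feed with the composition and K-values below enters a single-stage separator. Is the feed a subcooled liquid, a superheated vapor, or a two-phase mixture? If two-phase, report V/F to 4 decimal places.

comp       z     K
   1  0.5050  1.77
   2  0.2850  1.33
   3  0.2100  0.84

ΣzᵢKᵢ = 1.4493; Σzᵢ/Kᵢ = 0.7496.
Since Σzᵢ/Kᵢ < 1 the mixture is above its dew point — single vapor phase.

superheated vapor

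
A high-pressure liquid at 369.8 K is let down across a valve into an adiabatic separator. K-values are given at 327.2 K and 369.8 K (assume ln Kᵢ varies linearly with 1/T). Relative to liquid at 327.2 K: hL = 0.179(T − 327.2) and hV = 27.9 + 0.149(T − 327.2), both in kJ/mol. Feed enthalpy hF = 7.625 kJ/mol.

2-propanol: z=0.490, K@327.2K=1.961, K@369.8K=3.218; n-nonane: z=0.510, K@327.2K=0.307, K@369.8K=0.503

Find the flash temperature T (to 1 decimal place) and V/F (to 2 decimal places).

T = 331.3 K, V/F = 0.25

Adiabatic flash: solve Rachford–Rice at each trial T, then check hF = ψ·hV(T) + (1−ψ)·hL(T).
  T = 327.2 K: K = (1.961, 0.307), RR gives ψ = 0.176, H_out = 4.921 kJ/mol
  T = 369.8 K: K = (3.218, 0.503), RR gives ψ = 0.756, H_out = 27.751 kJ/mol
  T = 348.5 K: K = (2.550, 0.399), RR gives ψ = 0.486, H_out = 17.069 kJ/mol
  T = 337.9 K: K = (2.247, 0.352), RR gives ψ = 0.347, H_out = 11.479 kJ/mol
  T = 332.5 K: K = (2.100, 0.329), RR gives ψ = 0.266, H_out = 8.337 kJ/mol
  T = 329.9 K: K = (2.031, 0.318), RR gives ψ = 0.224, H_out = 6.711 kJ/mol
  T = 331.2 K: K = (2.066, 0.323), RR gives ψ = 0.245, H_out = 7.535 kJ/mol
Linear interpolation between T = 331.2 (H_out = 7.535) and T = 332.5 (H_out = 8.337) on hF = 7.625 gives T ≈ 331.3 K, at which ψ = 0.25.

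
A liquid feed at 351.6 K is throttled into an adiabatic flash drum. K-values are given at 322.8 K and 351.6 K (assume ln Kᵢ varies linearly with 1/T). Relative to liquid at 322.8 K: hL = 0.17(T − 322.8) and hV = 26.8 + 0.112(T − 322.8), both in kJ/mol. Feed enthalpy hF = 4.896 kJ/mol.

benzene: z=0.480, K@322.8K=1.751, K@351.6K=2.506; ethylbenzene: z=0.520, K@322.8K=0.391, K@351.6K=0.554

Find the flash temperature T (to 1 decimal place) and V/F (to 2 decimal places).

T = 325.4 K, V/F = 0.17

Adiabatic flash: solve Rachford–Rice at each trial T, then check hF = ψ·hV(T) + (1−ψ)·hL(T).
  T = 322.8 K: K = (1.751, 0.391), RR gives ψ = 0.096, H_out = 2.567 kJ/mol
  T = 351.6 K: K = (2.506, 0.554), RR gives ψ = 0.731, H_out = 23.264 kJ/mol
  T = 337.2 K: K = (2.111, 0.469), RR gives ψ = 0.436, H_out = 13.760 kJ/mol
  T = 330.0 K: K = (1.926, 0.429), RR gives ψ = 0.279, H_out = 8.595 kJ/mol
  T = 326.4 K: K = (1.838, 0.410), RR gives ψ = 0.192, H_out = 5.729 kJ/mol
  T = 324.6 K: K = (1.794, 0.400), RR gives ψ = 0.146, H_out = 4.191 kJ/mol
Linear interpolation between T = 324.6 (H_out = 4.191) and T = 326.4 (H_out = 5.729) on hF = 4.896 gives T ≈ 325.4 K, at which ψ = 0.17.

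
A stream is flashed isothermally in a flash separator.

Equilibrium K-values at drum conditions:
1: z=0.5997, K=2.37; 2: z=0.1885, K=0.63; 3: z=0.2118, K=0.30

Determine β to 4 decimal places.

Newton iteration, β⁰ = 0.63:
  β = 0.6300: g = 0.08481, g' = -0.7003 → β = 0.7511
  β = 0.7511: g = -0.00431, g' = -0.7844 → β = 0.7456
Converged at β = 0.7456.

β = 0.7456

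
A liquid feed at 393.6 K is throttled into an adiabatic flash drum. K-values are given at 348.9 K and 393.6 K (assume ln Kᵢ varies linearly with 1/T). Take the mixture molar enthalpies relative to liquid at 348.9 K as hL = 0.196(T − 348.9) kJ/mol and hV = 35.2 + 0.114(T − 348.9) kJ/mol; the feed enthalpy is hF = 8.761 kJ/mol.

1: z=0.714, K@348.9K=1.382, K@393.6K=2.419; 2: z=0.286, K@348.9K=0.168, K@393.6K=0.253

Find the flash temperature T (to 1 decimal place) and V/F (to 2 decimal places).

T = 352.4 K, V/F = 0.23

Adiabatic flash: solve Rachford–Rice at each trial T, then check hF = ψ·hV(T) + (1−ψ)·hL(T).
  T = 348.9 K: K = (1.382, 0.168), RR gives ψ = 0.109, H_out = 3.854 kJ/mol
  T = 393.6 K: K = (2.419, 0.253), RR gives ψ = 0.754, H_out = 32.547 kJ/mol
  T = 371.2 K: K = (1.858, 0.209), RR gives ψ = 0.569, H_out = 23.360 kJ/mol
  T = 360.0 K: K = (1.609, 0.188), RR gives ψ = 0.409, H_out = 16.211 kJ/mol
  T = 354.4 K: K = (1.492, 0.178), RR gives ψ = 0.287, H_out = 11.044 kJ/mol
  T = 351.6 K: K = (1.435, 0.173), RR gives ψ = 0.206, H_out = 7.737 kJ/mol
  T = 353.0 K: K = (1.463, 0.175), RR gives ψ = 0.249, H_out = 9.468 kJ/mol
Linear interpolation between T = 351.6 (H_out = 7.737) and T = 353.0 (H_out = 9.468) on hF = 8.761 gives T ≈ 352.4 K, at which ψ = 0.23.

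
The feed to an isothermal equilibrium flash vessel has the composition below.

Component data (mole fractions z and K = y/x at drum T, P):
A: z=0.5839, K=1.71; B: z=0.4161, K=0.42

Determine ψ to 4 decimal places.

ψ = 0.4207

Let ψ = V/F and solve Σ zᵢ(Kᵢ−1)/(1+ψ(Kᵢ−1)) = 0.
Check two-phase: ΣzᵢKᵢ = 1.1732 > 1 and Σzᵢ/Kᵢ = 1.3322 > 1, so g(0) = 0.1732 > 0 and g(1) = -0.3322 < 0.
Binary case is linear: z₁(K₁−1)(1+ψ(K₂−1)) + z₂(K₂−1)(1+ψ(K₁−1)) = 0
⇒ ψ = [z₁(K₁−1)+z₂(K₂−1)] / [−(K₁−1)(K₂−1)] = 0.17323/0.41180 = 0.4207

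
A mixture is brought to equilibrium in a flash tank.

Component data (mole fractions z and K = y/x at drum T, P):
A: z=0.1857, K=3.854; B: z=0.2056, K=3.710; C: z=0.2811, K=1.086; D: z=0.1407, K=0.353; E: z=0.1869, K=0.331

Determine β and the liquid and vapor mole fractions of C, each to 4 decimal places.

Rachford–Rice: g(β) = Σ zᵢ(Kᵢ−1)/(1+β(Kᵢ−1)) = 0.
g(0) = ΣzᵢKᵢ − 1 = 0.8953 and g(1) = 1 − Σzᵢ/Kᵢ = -0.3257, so a root lies in (0, 1).
Newton iteration, β⁰ = 0.42:
  β = 0.4200: g = 0.22606, g' = -0.9179 → β = 0.6663
  β = 0.6663: g = 0.01852, g' = -0.8276 → β = 0.6886
  β = 0.6886: g = -0.00010, g' = -0.8369 → β = 0.6885
Converged at β = 0.6885.
Compositions from xᵢ = zᵢ/(1+β(Kᵢ−1)), yᵢ = Kᵢxᵢ:
  A: x = 0.0626, y = 0.2414
  B: x = 0.0717, y = 0.2662
  C: x = 0.2654, y = 0.2882
  D: x = 0.2537, y = 0.0896
  E: x = 0.3465, y = 0.1147

β = 0.6885, x_C = 0.2654, y_C = 0.2882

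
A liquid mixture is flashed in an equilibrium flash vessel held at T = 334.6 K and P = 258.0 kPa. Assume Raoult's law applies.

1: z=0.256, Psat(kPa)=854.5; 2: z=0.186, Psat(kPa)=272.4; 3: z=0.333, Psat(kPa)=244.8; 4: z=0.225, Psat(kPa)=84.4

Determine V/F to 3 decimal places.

V/F = 0.574

Raoult's law: Kᵢ = Pᵢˢᵃᵗ/P = Pᵢˢᵃᵗ/258.0.
  K_1 = 854.5/258.0 = 3.31202, K_2 = 272.4/258.0 = 1.05581, K_3 = 244.8/258.0 = 0.94884, K_4 = 84.4/258.0 = 0.32713
Material balance + equilibrium reduce to Σ zᵢ(Kᵢ−1)/(1+V/F(Kᵢ−1)) = 0.
g(0) = ΣzᵢKᵢ − 1 = 0.434 and g(1) = 1 − Σzᵢ/Kᵢ = -0.292, so a root lies in (0, 1).
Iterate (Newton) starting at V/F = 0.5:
  V/F = 0.500: g = 0.0390, g' = -0.527 → V/F = 0.574
Converged at V/F = 0.574.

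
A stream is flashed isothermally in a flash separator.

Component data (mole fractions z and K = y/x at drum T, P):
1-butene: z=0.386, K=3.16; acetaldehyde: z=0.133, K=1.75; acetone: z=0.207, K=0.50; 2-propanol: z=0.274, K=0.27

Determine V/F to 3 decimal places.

V/F = 0.522

Rachford–Rice: g(V/F) = Σ zᵢ(Kᵢ−1)/(1+V/F(Kᵢ−1)) = 0.
g(0) = ΣzᵢKᵢ − 1 = 0.630 and g(1) = 1 − Σzᵢ/Kᵢ = -0.627, so a root lies in (0, 1).
Newton–Raphson from V/F = 0.5:
  V/F = 0.500: g = 0.0204, g' = -0.910 → V/F = 0.522
Converged at V/F = 0.522.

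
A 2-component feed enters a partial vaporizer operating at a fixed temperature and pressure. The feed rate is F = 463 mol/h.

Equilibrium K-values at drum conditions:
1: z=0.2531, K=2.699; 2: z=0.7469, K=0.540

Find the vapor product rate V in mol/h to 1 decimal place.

Rachford–Rice: g(ψ) = Σ zᵢ(Kᵢ−1)/(1+ψ(Kᵢ−1)) = 0.
Check two-phase: ΣzᵢKᵢ = 1.0864 > 1 and Σzᵢ/Kᵢ = 1.4769 > 1, so g(0) = 0.0864 > 0 and g(1) = -0.4769 < 0.
Binary case is linear: z₁(K₁−1)(1+ψ(K₂−1)) + z₂(K₂−1)(1+ψ(K₁−1)) = 0
⇒ ψ = [z₁(K₁−1)+z₂(K₂−1)] / [−(K₁−1)(K₂−1)] = 0.08644/0.78154 = 0.1106
Then V = ψ·F = 0.1106·463 = 51.2 mol/h and L = F − V = 411.8 mol/h.

V = 51.2 mol/h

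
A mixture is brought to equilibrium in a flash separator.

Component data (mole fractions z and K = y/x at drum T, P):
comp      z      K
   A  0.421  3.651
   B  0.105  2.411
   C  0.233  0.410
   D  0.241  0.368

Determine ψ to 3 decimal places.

Material balance + equilibrium reduce to Σ zᵢ(Kᵢ−1)/(1+ψ(Kᵢ−1)) = 0.
Feasibility: ΣzᵢKᵢ = 1.974, Σzᵢ/Kᵢ = 1.382 — both > 1, two phases present.
Newton–Raphson from ψ = 0.5:
  ψ = 0.500: g = 0.1491, g' = -0.988 → ψ = 0.651
  ψ = 0.651: g = 0.0047, g' = -0.947 → ψ = 0.656
Converged at ψ = 0.656.

ψ = 0.656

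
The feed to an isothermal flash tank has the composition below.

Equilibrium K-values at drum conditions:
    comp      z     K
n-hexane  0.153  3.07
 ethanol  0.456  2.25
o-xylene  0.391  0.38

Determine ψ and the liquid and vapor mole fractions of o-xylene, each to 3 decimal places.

Rachford–Rice: g(ψ) = Σ zᵢ(Kᵢ−1)/(1+ψ(Kᵢ−1)) = 0.
g(0) = ΣzᵢKᵢ − 1 = 0.644 and g(1) = 1 − Σzᵢ/Kᵢ = -0.281, so a root lies in (0, 1).
Newton–Raphson from ψ = 0.5:
  ψ = 0.500: g = 0.1551, g' = -0.744 → ψ = 0.708
  ψ = 0.708: g = -0.0016, g' = -0.786 → ψ = 0.706
Converged at ψ = 0.706.
Compositions from xᵢ = zᵢ/(1+ψ(Kᵢ−1)), yᵢ = Kᵢxᵢ:
  n-hexane: x = 0.062, y = 0.191
  ethanol: x = 0.242, y = 0.545
  o-xylene: x = 0.696, y = 0.264

ψ = 0.706, x_o-xylene = 0.696, y_o-xylene = 0.264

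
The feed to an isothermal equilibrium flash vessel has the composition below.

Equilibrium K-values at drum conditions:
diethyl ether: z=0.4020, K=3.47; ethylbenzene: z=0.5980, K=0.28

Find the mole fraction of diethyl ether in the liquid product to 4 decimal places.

Let β = V/F and solve Σ zᵢ(Kᵢ−1)/(1+β(Kᵢ−1)) = 0.
g(0) = ΣzᵢKᵢ − 1 = 0.5624 and g(1) = 1 − Σzᵢ/Kᵢ = -1.2516, so a root lies in (0, 1).
Newton iteration, β⁰ = 0.5:
  β = 0.5000: g = -0.22848, g' = -1.2478 → β = 0.3169
  β = 0.3169: g = -0.00086, g' = -1.2921 → β = 0.3162
Converged at β = 0.3162.
Compositions from xᵢ = zᵢ/(1+β(Kᵢ−1)), yᵢ = Kᵢxᵢ:
  diethyl ether: x = 0.2257, y = 0.7832
  ethylbenzene: x = 0.7743, y = 0.2168

x_diethyl ether = 0.2257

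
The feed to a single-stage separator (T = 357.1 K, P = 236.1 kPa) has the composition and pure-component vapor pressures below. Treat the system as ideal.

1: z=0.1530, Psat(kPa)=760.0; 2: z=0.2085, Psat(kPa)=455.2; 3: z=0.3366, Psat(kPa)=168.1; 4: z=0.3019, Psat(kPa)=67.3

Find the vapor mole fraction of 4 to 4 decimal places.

y_4 = 0.1059

Raoult's law: Kᵢ = Pᵢˢᵃᵗ/P = Pᵢˢᵃᵗ/236.1.
  K_1 = 760.0/236.1 = 3.218975, K_2 = 455.2/236.1 = 1.927997, K_3 = 168.1/236.1 = 0.711986, K_4 = 67.3/236.1 = 0.285049
Iterate (Newton) starting at ψ = 0.38:
  ψ = 0.3800: g = -0.07798, g' = -0.6460 → ψ = 0.2593
  ψ = 0.2593: g = 0.00174, g' = -0.6854 → ψ = 0.2618
Converged at ψ = 0.2618.
Compositions from xᵢ = zᵢ/(1+ψ(Kᵢ−1)), yᵢ = Kᵢxᵢ:
  1: x = 0.0968, y = 0.3115
  2: x = 0.1677, y = 0.3234
  3: x = 0.3641, y = 0.2592
  4: x = 0.3714, y = 0.1059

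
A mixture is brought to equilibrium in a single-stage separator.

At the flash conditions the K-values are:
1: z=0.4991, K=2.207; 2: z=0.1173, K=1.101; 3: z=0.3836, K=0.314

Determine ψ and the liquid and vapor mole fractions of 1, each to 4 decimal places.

Rachford–Rice: g(ψ) = Σ zᵢ(Kᵢ−1)/(1+ψ(Kᵢ−1)) = 0.
Check two-phase: ΣzᵢKᵢ = 1.3511 > 1 and Σzᵢ/Kᵢ = 1.5543 > 1, so g(0) = 0.3511 > 0 and g(1) = -0.5543 < 0.
Newton–Raphson from ψ = 0.39:
  ψ = 0.3900: g = 0.06173, g' = -0.6737 → ψ = 0.4816
  ψ = 0.4816: g = -0.00074, g' = -0.6945 → ψ = 0.4806
Converged at ψ = 0.4806.
Compositions from xᵢ = zᵢ/(1+ψ(Kᵢ−1)), yᵢ = Kᵢxᵢ:
  1: x = 0.3159, y = 0.6971
  2: x = 0.1119, y = 0.1232
  3: x = 0.5723, y = 0.1797

ψ = 0.4806, x_1 = 0.3159, y_1 = 0.6971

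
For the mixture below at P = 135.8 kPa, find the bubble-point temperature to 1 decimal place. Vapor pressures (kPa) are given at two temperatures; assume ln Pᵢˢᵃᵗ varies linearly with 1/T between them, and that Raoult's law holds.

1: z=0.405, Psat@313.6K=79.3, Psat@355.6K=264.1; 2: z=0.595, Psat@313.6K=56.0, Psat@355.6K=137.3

T = 341.5 K

Bubble-point temperature: ΣzᵢPᵢˢᵃᵗ(T) = P. Interpolate ln Pᵢˢᵃᵗ = aᵢ + bᵢ/T.
  T = 313.6 K: ΣzᵢPᵢˢᵃᵗ = 65.44 kPa
  T = 355.6 K: ΣzᵢPᵢˢᵃᵗ = 188.65 kPa
  T = 334.6 K: ΣzᵢPᵢˢᵃᵗ = 114.53 kPa
  T = 345.1 K: ΣzᵢPᵢˢᵃᵗ = 148.02 kPa
  T = 339.9 K: ΣzᵢPᵢˢᵃᵗ = 130.60 kPa
  T = 342.5 K: ΣzᵢPᵢˢᵃᵗ = 139.09 kPa
Interpolating between 339.9 K and 342.5 K gives T ≈ 341.5 K.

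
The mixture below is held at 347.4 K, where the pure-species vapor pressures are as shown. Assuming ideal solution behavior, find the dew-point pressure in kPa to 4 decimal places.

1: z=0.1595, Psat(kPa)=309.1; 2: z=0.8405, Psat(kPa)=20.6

Pdew = 24.2031 kPa

At the dew point ψ → 1, so Σzᵢ/Kᵢ = 1 with Kᵢ = Pᵢˢᵃᵗ/P ⇒ 1/P = Σzᵢ/Pᵢˢᵃᵗ.
1/P = 0.1595/309.1 + 0.8405/20.6 = 0.0413170 ⇒ P = 24.2031 kPa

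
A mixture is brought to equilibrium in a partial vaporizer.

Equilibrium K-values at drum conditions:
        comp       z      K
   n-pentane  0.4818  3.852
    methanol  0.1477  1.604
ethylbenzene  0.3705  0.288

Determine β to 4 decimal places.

β = 0.6962

Rachford–Rice: g(β) = Σ zᵢ(Kᵢ−1)/(1+β(Kᵢ−1)) = 0.
Feasibility: ΣzᵢKᵢ = 2.1995, Σzᵢ/Kᵢ = 1.5036 — both > 1, two phases present.
Newton iteration, β⁰ = 0.44:
  β = 0.4400: g = 0.29573, g' = -1.2027 → β = 0.6859
  β = 0.6859: g = 0.01232, g' = -1.1929 → β = 0.6962
Converged at β = 0.6962.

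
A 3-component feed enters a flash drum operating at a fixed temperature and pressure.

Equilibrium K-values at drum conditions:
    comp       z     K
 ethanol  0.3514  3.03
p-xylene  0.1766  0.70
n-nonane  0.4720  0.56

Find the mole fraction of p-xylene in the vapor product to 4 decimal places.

Material balance + equilibrium reduce to Σ zᵢ(Kᵢ−1)/(1+V/F(Kᵢ−1)) = 0.
g(0) = ΣzᵢKᵢ − 1 = 0.4527 and g(1) = 1 − Σzᵢ/Kᵢ = -0.2111, so a root lies in (0, 1).
Newton iteration, V/F⁰ = 0.5:
  V/F = 0.5000: g = 0.02543, g' = -0.5288 → V/F = 0.5481
  V/F = 0.5481: g = 0.00057, g' = -0.5059 → V/F = 0.5492
Converged at V/F = 0.5492.
Compositions from xᵢ = zᵢ/(1+V/F(Kᵢ−1)), yᵢ = Kᵢxᵢ:
  ethanol: x = 0.1662, y = 0.5034
  p-xylene: x = 0.2114, y = 0.1480
  n-nonane: x = 0.6224, y = 0.3485

y_p-xylene = 0.1480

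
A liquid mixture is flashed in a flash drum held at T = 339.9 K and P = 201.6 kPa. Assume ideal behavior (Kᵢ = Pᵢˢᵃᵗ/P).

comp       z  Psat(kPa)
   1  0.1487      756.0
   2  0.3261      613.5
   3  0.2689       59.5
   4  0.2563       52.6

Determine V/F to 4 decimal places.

V/F = 0.4237

Raoult's law: Kᵢ = Pᵢˢᵃᵗ/P = Pᵢˢᵃᵗ/201.6.
  K_1 = 756.0/201.6 = 3.750000, K_2 = 613.5/201.6 = 3.043155, K_3 = 59.5/201.6 = 0.295139, K_4 = 52.6/201.6 = 0.260913
Material balance + equilibrium reduce to Σ zᵢ(Kᵢ−1)/(1+V/F(Kᵢ−1)) = 0.
Check two-phase: ΣzᵢKᵢ = 1.6962 > 1 and Σzᵢ/Kᵢ = 2.0402 > 1, so g(0) = 0.6962 > 0 and g(1) = -1.0402 < 0.
Iterate (Newton) starting at V/F = 0.5:
  V/F = 0.5000: g = -0.09139, g' = -1.2033 → V/F = 0.4240
  V/F = 0.4240: g = -0.00047, g' = -1.1992 → V/F = 0.4237
Converged at V/F = 0.4237.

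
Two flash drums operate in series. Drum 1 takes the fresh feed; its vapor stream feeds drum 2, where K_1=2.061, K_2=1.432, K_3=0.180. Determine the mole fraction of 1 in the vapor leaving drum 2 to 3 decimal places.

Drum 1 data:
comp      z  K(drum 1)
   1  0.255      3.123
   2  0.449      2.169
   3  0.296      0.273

y_1 (drum 2) = 0.358

Drum 1:
Let ψ₁ = V/F and solve Σ zᵢ(Kᵢ−1)/(1+ψ₁(Kᵢ−1)) = 0.
Check two-phase: ΣzᵢKᵢ = 1.851 > 1 and Σzᵢ/Kᵢ = 1.373 > 1, so g(0) = 0.851 > 0 and g(1) = -0.373 < 0.
Newton iteration, ψ₁⁰ = 0.5:
  ψ₁ = 0.500: g = 0.2558, g' = -0.901 → ψ₁ = 0.784
  ψ₁ = 0.784: g = -0.0232, g' = -1.175 → ψ₁ = 0.764
Converged at ψ₁ = 0.764.
Drum-1 compositions:
  1: x = 0.097, y = 0.304
  2: x = 0.237, y = 0.515
  3: x = 0.666, y = 0.182
Drum-2 feed = drum-1 vapor: z₂ = (0.3038, 0.5145, 0.1817).
Drum 2:
Rachford–Rice: g(ψ₂) = Σ zᵢ(Kᵢ−1)/(1+ψ₂(Kᵢ−1)) = 0.
g(0) = ΣzᵢKᵢ − 1 = 0.396 and g(1) = 1 − Σzᵢ/Kᵢ = -0.516, so a root lies in (0, 1).
Newton iteration, ψ₂⁰ = 0.5:
  ψ₂ = 0.500: g = 0.1409, g' = -0.562 → ψ₂ = 0.751
  ψ₂ = 0.751: g = -0.0403, g' = -0.987 → ψ₂ = 0.710
  ψ₂ = 0.710: g = -0.0026, g' = -0.867 → ψ₂ = 0.707
Converged at ψ₂ = 0.707.
  1: x = 0.174, y = 0.358
  2: x = 0.394, y = 0.564
  3: x = 0.432, y = 0.078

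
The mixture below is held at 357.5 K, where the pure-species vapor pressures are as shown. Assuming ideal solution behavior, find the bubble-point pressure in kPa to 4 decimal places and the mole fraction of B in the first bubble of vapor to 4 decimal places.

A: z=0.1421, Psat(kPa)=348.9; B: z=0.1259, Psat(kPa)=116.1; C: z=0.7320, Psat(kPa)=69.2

Pbub = 114.8501 kPa, y_B = 0.1273

At the bubble point ψ → 0, so ΣzᵢKᵢ = 1 with Kᵢ = Pᵢˢᵃᵗ/P ⇒ P = ΣzᵢPᵢˢᵃᵗ.
P = 0.1421·348.9 + 0.1259·116.1 + 0.7320·69.2 = 114.8501 kPa
yᵢ = zᵢPᵢˢᵃᵗ/P ⇒ y_B = 0.1259·116.1/114.8501 = 0.1273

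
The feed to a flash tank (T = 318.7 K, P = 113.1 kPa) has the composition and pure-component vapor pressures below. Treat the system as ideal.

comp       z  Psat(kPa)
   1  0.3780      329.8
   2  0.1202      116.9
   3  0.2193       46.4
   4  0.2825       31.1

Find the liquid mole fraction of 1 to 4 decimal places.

x_1 = 0.2262

Raoult's law: Kᵢ = Pᵢˢᵃᵗ/P = Pᵢˢᵃᵗ/113.1.
  K_1 = 329.8/113.1 = 2.916004, K_2 = 116.9/113.1 = 1.033599, K_3 = 46.4/113.1 = 0.410256, K_4 = 31.1/113.1 = 0.274978
Material balance + equilibrium reduce to Σ zᵢ(Kᵢ−1)/(1+ψ(Kᵢ−1)) = 0.
Feasibility: ΣzᵢKᵢ = 1.3941, Σzᵢ/Kᵢ = 1.8078 — both > 1, two phases present.
Iterate (Newton) starting at ψ = 0.54:
  ψ = 0.5400: g = -0.16644, g' = -0.9006 → ψ = 0.3552
  ψ = 0.3552: g = -0.00451, g' = -0.8829 → ψ = 0.3501
Converged at ψ = 0.3501.
Compositions from xᵢ = zᵢ/(1+ψ(Kᵢ−1)), yᵢ = Kᵢxᵢ:
  1: x = 0.2262, y = 0.6597
  2: x = 0.1188, y = 0.1228
  3: x = 0.2764, y = 0.1134
  4: x = 0.3786, y = 0.1041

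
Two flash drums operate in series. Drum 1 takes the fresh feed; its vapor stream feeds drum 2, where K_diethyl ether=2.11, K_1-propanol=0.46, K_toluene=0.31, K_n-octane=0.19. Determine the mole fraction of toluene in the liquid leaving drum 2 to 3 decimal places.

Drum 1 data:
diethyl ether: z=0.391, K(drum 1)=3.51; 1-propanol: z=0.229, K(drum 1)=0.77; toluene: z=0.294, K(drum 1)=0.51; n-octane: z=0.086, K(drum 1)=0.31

x_toluene (drum 2) = 0.301

Drum 1:
Let ψ₁ = V/F and solve Σ zᵢ(Kᵢ−1)/(1+ψ₁(Kᵢ−1)) = 0.
Feasibility: ΣzᵢKᵢ = 1.725, Σzᵢ/Kᵢ = 1.263 — both > 1, two phases present.
Iterate (Newton) starting at ψ₁ = 0.5:
  ψ₁ = 0.500: g = 0.0943, g' = -0.719 → ψ₁ = 0.631
  ψ₁ = 0.631: g = 0.0045, g' = -0.662 → ψ₁ = 0.638
Converged at ψ₁ = 0.638.
Drum-1 compositions:
  diethyl ether: x = 0.150, y = 0.528
  1-propanol: x = 0.268, y = 0.207
  toluene: x = 0.428, y = 0.218
  n-octane: x = 0.154, y = 0.048
Drum-2 feed = drum-1 vapor: z₂ = (0.5276, 0.2067, 0.2181, 0.0476).
Drum 2:
Rachford–Rice: g(ψ₂) = Σ zᵢ(Kᵢ−1)/(1+ψ₂(Kᵢ−1)) = 0.
g(0) = ΣzᵢKᵢ − 1 = 0.285 and g(1) = 1 − Σzᵢ/Kᵢ = -0.654, so a root lies in (0, 1).
Newton iteration, ψ₂⁰ = 0.5:
  ψ₂ = 0.500: g = -0.0709, g' = -0.712 → ψ₂ = 0.401
  ψ₂ = 0.401: g = -0.0021, g' = -0.676 → ψ₂ = 0.397
Converged at ψ₂ = 0.397.
  diethyl ether: x = 0.366, y = 0.772
  1-propanol: x = 0.263, y = 0.121
  toluene: x = 0.301, y = 0.093
  n-octane: x = 0.070, y = 0.013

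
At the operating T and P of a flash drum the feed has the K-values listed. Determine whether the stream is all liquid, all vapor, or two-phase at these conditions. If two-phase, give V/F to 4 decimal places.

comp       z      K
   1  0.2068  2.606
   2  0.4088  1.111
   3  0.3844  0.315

two-phase, V/F = 0.1832

ΣzᵢKᵢ = 1.1142; Σzᵢ/Kᵢ = 1.6676.
Both exceed 1, so a two-phase solution exists.
Let ψ = V/F and solve Σ zᵢ(Kᵢ−1)/(1+ψ(Kᵢ−1)) = 0.
Newton iteration, ψ⁰ = 0.67:
  ψ = 0.6700: g = -0.28446, g' = -0.7443 → ψ = 0.2878
  ψ = 0.2878: g = -0.05687, g' = -0.5340 → ψ = 0.1813
  ψ = 0.1813: g = 0.00104, g' = -0.5599 → ψ = 0.1832
Converged at ψ = 0.1832.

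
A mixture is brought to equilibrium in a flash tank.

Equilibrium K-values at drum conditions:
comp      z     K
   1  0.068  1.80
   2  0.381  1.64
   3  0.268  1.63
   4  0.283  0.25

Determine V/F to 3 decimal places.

V/F = 0.521

Newton–Raphson from V/F = 0.5:
  V/F = 0.500: g = 0.0124, g' = -0.581 → V/F = 0.521
Converged at V/F = 0.521.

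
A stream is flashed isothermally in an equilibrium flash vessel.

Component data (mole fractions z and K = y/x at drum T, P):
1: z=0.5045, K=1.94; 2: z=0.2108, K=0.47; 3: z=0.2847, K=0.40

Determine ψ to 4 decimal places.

Let ψ = V/F and solve Σ zᵢ(Kᵢ−1)/(1+ψ(Kᵢ−1)) = 0.
Check two-phase: ΣzᵢKᵢ = 1.1917 > 1 and Σzᵢ/Kᵢ = 1.4203 > 1, so g(0) = 0.1917 > 0 and g(1) = -0.4203 < 0.
Newton–Raphson from ψ = 0.5:
  ψ = 0.5000: g = -0.07343, g' = -0.5251 → ψ = 0.3602
  ψ = 0.3602: g = -0.00170, g' = -0.5060 → ψ = 0.3568
Converged at ψ = 0.3568.

ψ = 0.3568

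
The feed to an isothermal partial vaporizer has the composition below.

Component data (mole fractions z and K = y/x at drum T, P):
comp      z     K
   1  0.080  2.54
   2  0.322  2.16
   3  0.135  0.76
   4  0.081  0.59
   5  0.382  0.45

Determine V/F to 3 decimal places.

V/F = 0.373

Material balance + equilibrium reduce to Σ zᵢ(Kᵢ−1)/(1+V/F(Kᵢ−1)) = 0.
Feasibility: ΣzᵢKᵢ = 1.221, Σzᵢ/Kᵢ = 1.344 — both > 1, two phases present.
Iterate (Newton) starting at V/F = 0.5:
  V/F = 0.500: g = -0.0624, g' = -0.486 → V/F = 0.372
  V/F = 0.372: g = 0.0006, g' = -0.499 → V/F = 0.373
Converged at V/F = 0.373.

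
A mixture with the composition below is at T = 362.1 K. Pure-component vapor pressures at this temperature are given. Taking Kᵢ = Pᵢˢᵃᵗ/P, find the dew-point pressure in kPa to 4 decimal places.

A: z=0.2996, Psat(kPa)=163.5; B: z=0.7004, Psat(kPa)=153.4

At the dew point ψ → 1, so Σzᵢ/Kᵢ = 1 with Kᵢ = Pᵢˢᵃᵗ/P ⇒ 1/P = Σzᵢ/Pᵢˢᵃᵗ.
1/P = 0.2996/163.5 + 0.7004/153.4 = 0.0063983 ⇒ P = 156.2926 kPa

Pdew = 156.2926 kPa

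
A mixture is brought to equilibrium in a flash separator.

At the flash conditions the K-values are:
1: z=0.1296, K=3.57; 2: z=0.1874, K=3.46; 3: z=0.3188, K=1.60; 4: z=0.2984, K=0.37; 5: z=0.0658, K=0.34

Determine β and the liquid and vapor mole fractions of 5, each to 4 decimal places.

β = 0.7076, x_5 = 0.1234, y_5 = 0.0420

Newton–Raphson from β = 0.5:
  β = 0.5000: g = 0.16037, g' = -0.7762 → β = 0.7066
  β = 0.7066: g = 0.00075, g' = -0.8012 → β = 0.7076
Converged at β = 0.7076.
Compositions from xᵢ = zᵢ/(1+β(Kᵢ−1)), yᵢ = Kᵢxᵢ:
  1: x = 0.0460, y = 0.1642
  2: x = 0.0684, y = 0.2366
  3: x = 0.2238, y = 0.3581
  4: x = 0.5384, y = 0.1992
  5: x = 0.1234, y = 0.0420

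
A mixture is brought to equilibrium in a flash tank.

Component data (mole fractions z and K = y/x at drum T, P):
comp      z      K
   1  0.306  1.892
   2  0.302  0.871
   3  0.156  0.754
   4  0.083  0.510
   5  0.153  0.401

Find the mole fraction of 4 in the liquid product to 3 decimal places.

Iterate (Newton) starting at V/F = 0.5:
  V/F = 0.500: g = -0.0813, g' = -0.281 → V/F = 0.211
  V/F = 0.211: g = -0.0010, g' = -0.285 → V/F = 0.207
Converged at V/F = 0.207.
Compositions from xᵢ = zᵢ/(1+V/F(Kᵢ−1)), yᵢ = Kᵢxᵢ:
  1: x = 0.258, y = 0.489
  2: x = 0.310, y = 0.270
  3: x = 0.164, y = 0.124
  4: x = 0.092, y = 0.047
  5: x = 0.175, y = 0.070

x_4 = 0.092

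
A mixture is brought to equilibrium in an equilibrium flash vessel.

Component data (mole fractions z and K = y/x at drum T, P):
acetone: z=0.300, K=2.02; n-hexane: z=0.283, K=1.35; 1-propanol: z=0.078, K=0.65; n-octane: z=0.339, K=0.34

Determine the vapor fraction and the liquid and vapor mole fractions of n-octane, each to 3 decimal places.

Let ψ = V/F and solve Σ zᵢ(Kᵢ−1)/(1+ψ(Kᵢ−1)) = 0.
g(0) = ΣzᵢKᵢ − 1 = 0.154 and g(1) = 1 − Σzᵢ/Kᵢ = -0.475, so a root lies in (0, 1).
Newton–Raphson from ψ = 0.5:
  ψ = 0.500: g = -0.0801, g' = -0.505 → ψ = 0.341
  ψ = 0.341: g = -0.0044, g' = -0.458 → ψ = 0.332
Converged at ψ = 0.332.
Compositions from xᵢ = zᵢ/(1+ψ(Kᵢ−1)), yᵢ = Kᵢxᵢ:
  acetone: x = 0.224, y = 0.453
  n-hexane: x = 0.254, y = 0.342
  1-propanol: x = 0.088, y = 0.057
  n-octane: x = 0.434, y = 0.148

ψ = 0.332, x_n-octane = 0.434, y_n-octane = 0.148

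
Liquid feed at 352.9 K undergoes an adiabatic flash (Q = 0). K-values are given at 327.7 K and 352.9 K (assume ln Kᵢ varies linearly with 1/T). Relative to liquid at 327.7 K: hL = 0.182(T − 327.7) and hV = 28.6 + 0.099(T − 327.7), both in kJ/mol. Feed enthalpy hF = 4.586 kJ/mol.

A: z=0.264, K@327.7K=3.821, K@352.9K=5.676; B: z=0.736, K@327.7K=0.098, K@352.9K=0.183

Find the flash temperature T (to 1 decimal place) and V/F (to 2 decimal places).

Adiabatic flash: solve Rachford–Rice at each trial T, then check hF = ψ·hV(T) + (1−ψ)·hL(T).
  T = 327.7 K: K = (3.821, 0.098), RR gives ψ = 0.032, H_out = 0.909 kJ/mol
  T = 352.9 K: K = (5.676, 0.183), RR gives ψ = 0.166, H_out = 8.980 kJ/mol
  T = 340.3 K: K = (4.691, 0.135), RR gives ψ = 0.106, H_out = 5.213 kJ/mol
  T = 334.0 K: K = (4.242, 0.116), RR gives ψ = 0.071, H_out = 3.154 kJ/mol
  T = 337.1 K: K = (4.460, 0.125), RR gives ψ = 0.089, H_out = 4.187 kJ/mol
  T = 338.7 K: K = (4.574, 0.130), RR gives ψ = 0.098, H_out = 4.705 kJ/mol
Linear interpolation between T = 337.1 (H_out = 4.187) and T = 338.7 (H_out = 4.705) on hF = 4.586 gives T ≈ 338.3 K, at which ψ = 0.10.

T = 338.3 K, V/F = 0.10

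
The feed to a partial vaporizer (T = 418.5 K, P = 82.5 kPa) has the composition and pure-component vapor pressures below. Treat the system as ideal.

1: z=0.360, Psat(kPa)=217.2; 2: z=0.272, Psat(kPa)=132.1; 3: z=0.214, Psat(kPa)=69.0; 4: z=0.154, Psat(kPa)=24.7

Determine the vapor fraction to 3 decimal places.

Raoult's law: Kᵢ = Pᵢˢᵃᵗ/P = Pᵢˢᵃᵗ/82.5.
  K_1 = 217.2/82.5 = 2.63273, K_2 = 132.1/82.5 = 1.60121, K_3 = 69.0/82.5 = 0.83636, K_4 = 24.7/82.5 = 0.29939
Let ψ = V/F and solve Σ zᵢ(Kᵢ−1)/(1+ψ(Kᵢ−1)) = 0.
Check two-phase: ΣzᵢKᵢ = 1.608 > 1 and Σzᵢ/Kᵢ = 1.077 > 1, so g(0) = 0.608 > 0 and g(1) = -0.077 < 0.
Iterate (Newton) starting at ψ = 0.5:
  ψ = 0.500: g = 0.2451, g' = -0.535 → ψ = 0.958
  ψ = 0.958: g = -0.0369, g' = -0.894 → ψ = 0.917
  ψ = 0.917: g = -0.0022, g' = -0.794 → ψ = 0.914
Converged at ψ = 0.914.

ψ = 0.914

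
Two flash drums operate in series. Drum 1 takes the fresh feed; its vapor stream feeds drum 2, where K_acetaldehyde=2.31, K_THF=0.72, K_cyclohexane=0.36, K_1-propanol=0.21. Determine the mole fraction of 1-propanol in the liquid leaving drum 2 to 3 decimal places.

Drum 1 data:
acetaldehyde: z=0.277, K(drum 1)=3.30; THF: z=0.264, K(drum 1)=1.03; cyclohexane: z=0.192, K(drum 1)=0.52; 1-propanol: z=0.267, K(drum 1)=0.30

Drum 1:
Rachford–Rice: g(ψ₁) = Σ zᵢ(Kᵢ−1)/(1+ψ₁(Kᵢ−1)) = 0.
g(0) = ΣzᵢKᵢ − 1 = 0.366 and g(1) = 1 − Σzᵢ/Kᵢ = -0.599, so a root lies in (0, 1).
Iterate (Newton) starting at ψ₁ = 0.33:
  ψ₁ = 0.330: g = 0.0175, g' = -0.758 → ψ₁ = 0.353
Converged at ψ₁ = 0.353.
Drum-1 compositions:
  acetaldehyde: x = 0.153, y = 0.504
  THF: x = 0.261, y = 0.269
  cyclohexane: x = 0.231, y = 0.120
  1-propanol: x = 0.355, y = 0.106
Drum-2 feed = drum-1 vapor: z₂ = (0.5043, 0.2691, 0.1202, 0.1064).
Drum 2:
Material balance + equilibrium reduce to Σ zᵢ(Kᵢ−1)/(1+ψ₂(Kᵢ−1)) = 0.
Feasibility: ΣzᵢKᵢ = 1.424, Σzᵢ/Kᵢ = 1.433 — both > 1, two phases present.
Newton iteration, ψ₂⁰ = 0.5:
  ψ₂ = 0.500: g = 0.0594, g' = -0.632 → ψ₂ = 0.594
  ψ₂ = 0.594: g = -0.0014, g' = -0.668 → ψ₂ = 0.592
Converged at ψ₂ = 0.592.
  acetaldehyde: x = 0.284, y = 0.656
  THF: x = 0.323, y = 0.232
  cyclohexane: x = 0.194, y = 0.070
  1-propanol: x = 0.200, y = 0.042

x_1-propanol (drum 2) = 0.200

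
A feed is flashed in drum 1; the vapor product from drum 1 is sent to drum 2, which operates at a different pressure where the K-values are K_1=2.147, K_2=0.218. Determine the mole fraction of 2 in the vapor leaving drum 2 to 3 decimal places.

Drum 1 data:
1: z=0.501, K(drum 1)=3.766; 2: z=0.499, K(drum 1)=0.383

Drum 1:
Let ψ₁ = V/F and solve Σ zᵢ(Kᵢ−1)/(1+ψ₁(Kᵢ−1)) = 0.
g(0) = ΣzᵢKᵢ − 1 = 1.078 and g(1) = 1 − Σzᵢ/Kᵢ = -0.436, so a root lies in (0, 1).
Newton–Raphson from ψ₁ = 0.35:
  ψ₁ = 0.350: g = 0.3114, g' = -1.299 → ψ₁ = 0.590
  ψ₁ = 0.590: g = 0.0426, g' = -1.023 → ψ₁ = 0.631
  ψ₁ = 0.631: g = 0.0001, g' = -1.018 → ψ₁ = 0.632
Converged at ψ₁ = 0.632.
Drum-1 compositions:
  1: x = 0.182, y = 0.687
  2: x = 0.818, y = 0.313
Drum-2 feed = drum-1 vapor: z₂ = (0.6869, 0.3131).
Drum 2:
Binary case is linear: z₁(K₁−1)(1+ψ₂(K₂−1)) + z₂(K₂−1)(1+ψ₂(K₁−1)) = 0
⇒ ψ₂ = [z₁(K₁−1)+z₂(K₂−1)] / [−(K₁−1)(K₂−1)] = 0.5429/0.8970 = 0.605
  1: x = 0.405, y = 0.870
  2: x = 0.595, y = 0.130

y_2 (drum 2) = 0.130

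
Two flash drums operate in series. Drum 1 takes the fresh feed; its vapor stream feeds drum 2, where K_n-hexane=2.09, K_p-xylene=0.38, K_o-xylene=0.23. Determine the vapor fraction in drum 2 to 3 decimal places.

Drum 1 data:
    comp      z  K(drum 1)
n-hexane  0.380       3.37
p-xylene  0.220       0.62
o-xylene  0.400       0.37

V/F (drum 2) = 0.559

Drum 1:
Let ψ₁ = V/F and solve Σ zᵢ(Kᵢ−1)/(1+ψ₁(Kᵢ−1)) = 0.
Check two-phase: ΣzᵢKᵢ = 1.565 > 1 and Σzᵢ/Kᵢ = 1.549 > 1, so g(0) = 0.565 > 0 and g(1) = -0.549 < 0.
Newton iteration, ψ₁⁰ = 0.5:
  ψ₁ = 0.500: g = -0.0589, g' = -0.834 → ψ₁ = 0.429
  ψ₁ = 0.429: g = 0.0011, g' = -0.868 → ψ₁ = 0.431
Converged at ψ₁ = 0.431.
Drum-1 compositions:
  n-hexane: x = 0.188, y = 0.634
  p-xylene: x = 0.263, y = 0.163
  o-xylene: x = 0.549, y = 0.203
Drum-2 feed = drum-1 vapor: z₂ = (0.6338, 0.1631, 0.2031).
Drum 2:
Newton–Raphson from ψ₂ = 0.5:
  ψ₂ = 0.500: g = 0.0464, g' = -0.766 → ψ₂ = 0.561
  ψ₂ = 0.561: g = -0.0013, g' = -0.810 → ψ₂ = 0.559
Converged at ψ₂ = 0.559.
  n-hexane: x = 0.394, y = 0.823
  p-xylene: x = 0.250, y = 0.095
  o-xylene: x = 0.357, y = 0.082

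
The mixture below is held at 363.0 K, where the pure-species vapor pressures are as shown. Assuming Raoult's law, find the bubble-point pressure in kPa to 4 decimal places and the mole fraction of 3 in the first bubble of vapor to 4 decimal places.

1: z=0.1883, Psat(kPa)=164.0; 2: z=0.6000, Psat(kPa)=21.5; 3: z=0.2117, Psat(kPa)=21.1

Pbub = 48.2481 kPa, y_3 = 0.0926

At the bubble point ψ → 0, so ΣzᵢKᵢ = 1 with Kᵢ = Pᵢˢᵃᵗ/P ⇒ P = ΣzᵢPᵢˢᵃᵗ.
P = 0.1883·164.0 + 0.6000·21.5 + 0.2117·21.1 = 48.2481 kPa
yᵢ = zᵢPᵢˢᵃᵗ/P ⇒ y_3 = 0.2117·21.1/48.2481 = 0.0926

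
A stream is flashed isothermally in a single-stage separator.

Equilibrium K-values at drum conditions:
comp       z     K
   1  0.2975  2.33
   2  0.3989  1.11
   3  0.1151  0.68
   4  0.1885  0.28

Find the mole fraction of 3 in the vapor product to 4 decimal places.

y_3 = 0.0950

Newton–Raphson from V/F = 0.5:
  V/F = 0.5000: g = 0.02332, g' = -0.4494 → V/F = 0.5519
  V/F = 0.5519: g = -0.00039, g' = -0.4658 → V/F = 0.5511
Converged at V/F = 0.5511.
Compositions from xᵢ = zᵢ/(1+V/F(Kᵢ−1)), yᵢ = Kᵢxᵢ:
  1: x = 0.1717, y = 0.4000
  2: x = 0.3761, y = 0.4175
  3: x = 0.1397, y = 0.0950
  4: x = 0.3125, y = 0.0875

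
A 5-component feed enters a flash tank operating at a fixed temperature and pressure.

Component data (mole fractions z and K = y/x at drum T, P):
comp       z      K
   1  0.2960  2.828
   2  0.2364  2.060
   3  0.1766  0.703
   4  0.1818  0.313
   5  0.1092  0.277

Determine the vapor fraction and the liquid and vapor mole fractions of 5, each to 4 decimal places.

ψ = 0.5941, x_5 = 0.1914, y_5 = 0.0530

Material balance + equilibrium reduce to Σ zᵢ(Kᵢ−1)/(1+ψ(Kᵢ−1)) = 0.
Feasibility: ΣzᵢKᵢ = 1.5354, Σzᵢ/Kᵢ = 1.4457 — both > 1, two phases present.
Newton–Raphson from ψ = 0.5:
  ψ = 0.5000: g = 0.07099, g' = -0.7441 → ψ = 0.5954
  ψ = 0.5954: g = -0.00097, g' = -0.7713 → ψ = 0.5941
Converged at ψ = 0.5941.
Compositions from xᵢ = zᵢ/(1+ψ(Kᵢ−1)), yᵢ = Kᵢxᵢ:
  1: x = 0.1419, y = 0.4013
  2: x = 0.1450, y = 0.2988
  3: x = 0.2144, y = 0.1508
  4: x = 0.3072, y = 0.0961
  5: x = 0.1914, y = 0.0530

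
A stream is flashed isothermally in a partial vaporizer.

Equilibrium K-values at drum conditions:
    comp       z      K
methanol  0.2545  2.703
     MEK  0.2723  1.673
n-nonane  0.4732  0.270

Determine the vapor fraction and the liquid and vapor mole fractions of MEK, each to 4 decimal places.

ψ = 0.2964, x_MEK = 0.2270, y_MEK = 0.3798

Rachford–Rice: g(ψ) = Σ zᵢ(Kᵢ−1)/(1+ψ(Kᵢ−1)) = 0.
Check two-phase: ΣzᵢKᵢ = 1.2712 > 1 and Σzᵢ/Kᵢ = 2.0095 > 1, so g(0) = 0.2712 > 0 and g(1) = -1.0095 < 0.
Newton–Raphson from ψ = 0.5:
  ψ = 0.5000: g = -0.17279, g' = -0.9097 → ψ = 0.3101
  ψ = 0.3101: g = -0.01124, g' = -0.8218 → ψ = 0.2964
Converged at ψ = 0.2964.
Compositions from xᵢ = zᵢ/(1+ψ(Kᵢ−1)), yᵢ = Kᵢxᵢ:
  methanol: x = 0.1691, y = 0.4572
  MEK: x = 0.2270, y = 0.3798
  n-nonane: x = 0.6039, y = 0.1630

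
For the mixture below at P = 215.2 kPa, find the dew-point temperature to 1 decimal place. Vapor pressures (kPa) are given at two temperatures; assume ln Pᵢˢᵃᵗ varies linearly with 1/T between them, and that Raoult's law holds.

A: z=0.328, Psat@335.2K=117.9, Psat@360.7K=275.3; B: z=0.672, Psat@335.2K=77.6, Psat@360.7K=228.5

Dew-point temperature: Σzᵢ·P/Pᵢˢᵃᵗ(T) = 1. Interpolate ln Pᵢˢᵃᵗ = aᵢ + bᵢ/T.
  T = 335.2 K: ΣzᵢP/Pᵢˢᵃᵗ = 2.4623
  T = 360.7 K: ΣzᵢP/Pᵢˢᵃᵗ = 0.8893
  T = 347.9 K: ΣzᵢP/Pᵢˢᵃᵗ = 1.4534
  T = 354.3 K: ΣzᵢP/Pᵢˢᵃᵗ = 1.1315
  T = 357.5 K: ΣzᵢP/Pᵢˢᵃᵗ = 1.0019
  T = 359.1 K: ΣzᵢP/Pᵢˢᵃᵗ = 0.9437
Interpolating between 357.5 K and 359.1 K gives T ≈ 357.6 K.

T = 357.6 K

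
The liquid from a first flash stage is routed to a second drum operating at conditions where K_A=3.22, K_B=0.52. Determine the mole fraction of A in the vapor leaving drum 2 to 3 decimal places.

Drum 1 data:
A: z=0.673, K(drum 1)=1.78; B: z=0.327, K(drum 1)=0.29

y_A (drum 2) = 0.572

Drum 1:
Let ψ₁ = V/F and solve Σ zᵢ(Kᵢ−1)/(1+ψ₁(Kᵢ−1)) = 0.
Feasibility: ΣzᵢKᵢ = 1.293, Σzᵢ/Kᵢ = 1.506 — both > 1, two phases present.
Newton–Raphson from ψ₁ = 0.47:
  ψ₁ = 0.470: g = 0.0357, g' = -0.591 → ψ₁ = 0.530
  ψ₁ = 0.530: g = -0.0011, g' = -0.629 → ψ₁ = 0.529
Converged at ψ₁ = 0.529.
Drum-1 compositions:
  A: x = 0.477, y = 0.848
  B: x = 0.523, y = 0.152
Drum-2 feed = drum-1 liquid: z₂ = (0.4765, 0.5235).
Drum 2:
Material balance + equilibrium reduce to Σ zᵢ(Kᵢ−1)/(1+ψ₂(Kᵢ−1)) = 0.
Check two-phase: ΣzᵢKᵢ = 1.807 > 1 and Σzᵢ/Kᵢ = 1.155 > 1, so g(0) = 0.807 > 0 and g(1) = -0.155 < 0.
Newton iteration, ψ₂⁰ = 0.49:
  ψ₂ = 0.490: g = 0.1781, g' = -0.745 → ψ₂ = 0.729
  ψ₂ = 0.729: g = 0.0174, g' = -0.628 → ψ₂ = 0.757
Converged at ψ₂ = 0.757.
  A: x = 0.178, y = 0.572
  B: x = 0.822, y = 0.428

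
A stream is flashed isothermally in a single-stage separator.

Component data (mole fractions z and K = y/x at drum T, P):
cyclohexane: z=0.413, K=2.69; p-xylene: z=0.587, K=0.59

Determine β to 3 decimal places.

β = 0.660

Rachford–Rice: g(β) = Σ zᵢ(Kᵢ−1)/(1+β(Kᵢ−1)) = 0.
g(0) = ΣzᵢKᵢ − 1 = 0.457 and g(1) = 1 − Σzᵢ/Kᵢ = -0.148, so a root lies in (0, 1).
Binary case is linear: z₁(K₁−1)(1+β(K₂−1)) + z₂(K₂−1)(1+β(K₁−1)) = 0
⇒ β = [z₁(K₁−1)+z₂(K₂−1)] / [−(K₁−1)(K₂−1)] = 0.4573/0.6929 = 0.660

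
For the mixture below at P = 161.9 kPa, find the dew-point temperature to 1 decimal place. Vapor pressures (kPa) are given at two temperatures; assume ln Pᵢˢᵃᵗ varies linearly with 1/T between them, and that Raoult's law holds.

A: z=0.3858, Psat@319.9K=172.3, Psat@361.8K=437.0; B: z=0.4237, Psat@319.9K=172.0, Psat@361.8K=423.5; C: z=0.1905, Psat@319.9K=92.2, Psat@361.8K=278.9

Dew-point temperature: Σzᵢ·P/Pᵢˢᵃᵗ(T) = 1. Interpolate ln Pᵢˢᵃᵗ = aᵢ + bᵢ/T.
  T = 319.9 K: ΣzᵢP/Pᵢˢᵃᵗ = 1.0958
  T = 361.8 K: ΣzᵢP/Pᵢˢᵃᵗ = 0.4155
  T = 340.9 K: ΣzᵢP/Pᵢˢᵃᵗ = 0.6536
  T = 330.4 K: ΣzᵢP/Pᵢˢᵃᵗ = 0.8391
  T = 325.1 K: ΣzᵢP/Pᵢˢᵃᵗ = 0.9580
  T = 322.5 K: ΣzᵢP/Pᵢˢᵃᵗ = 1.0240
Interpolating between 322.5 K and 325.1 K gives T ≈ 323.4 K.

T = 323.4 K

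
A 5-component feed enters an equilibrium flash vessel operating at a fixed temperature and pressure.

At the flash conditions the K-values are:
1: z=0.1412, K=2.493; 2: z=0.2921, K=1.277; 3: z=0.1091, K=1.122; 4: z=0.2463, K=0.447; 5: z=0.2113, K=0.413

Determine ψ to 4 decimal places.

ψ = 0.0985

Rachford–Rice: g(ψ) = Σ zᵢ(Kᵢ−1)/(1+ψ(Kᵢ−1)) = 0.
Feasibility: ΣzᵢKᵢ = 1.0448, Σzᵢ/Kᵢ = 1.4452 — both > 1, two phases present.
Newton–Raphson from ψ = 0.42:
  ψ = 0.4200: g = -0.12732, g' = -0.3944 → ψ = 0.0972
  ψ = 0.0972: g = 0.00058, g' = -0.4289 → ψ = 0.0985
Converged at ψ = 0.0985.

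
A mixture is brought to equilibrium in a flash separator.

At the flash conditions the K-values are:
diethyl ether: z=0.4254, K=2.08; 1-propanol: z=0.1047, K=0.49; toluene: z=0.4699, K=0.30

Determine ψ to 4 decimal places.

ψ = 0.1067

Iterate (Newton) starting at ψ = 0.64:
  ψ = 0.6400: g = -0.40350, g' = -0.9892 → ψ = 0.2321
  ψ = 0.2321: g = -0.08594, g' = -0.6805 → ψ = 0.1058
  ψ = 0.1058: g = 0.00065, g' = -0.6986 → ψ = 0.1067
Converged at ψ = 0.1067.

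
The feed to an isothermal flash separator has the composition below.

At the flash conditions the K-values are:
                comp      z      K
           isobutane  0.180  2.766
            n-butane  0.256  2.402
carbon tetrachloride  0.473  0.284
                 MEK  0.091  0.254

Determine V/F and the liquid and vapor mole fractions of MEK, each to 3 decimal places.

Rachford–Rice: g(V/F) = Σ zᵢ(Kᵢ−1)/(1+V/F(Kᵢ−1)) = 0.
g(0) = ΣzᵢKᵢ − 1 = 0.270 and g(1) = 1 − Σzᵢ/Kᵢ = -1.195, so a root lies in (0, 1).
Newton–Raphson from V/F = 0.5:
  V/F = 0.500: g = -0.2560, g' = -1.049 → V/F = 0.256
  V/F = 0.256: g = -0.0156, g' = -0.980 → V/F = 0.240
Converged at V/F = 0.240.
Compositions from xᵢ = zᵢ/(1+V/F(Kᵢ−1)), yᵢ = Kᵢxᵢ:
  isobutane: x = 0.126, y = 0.350
  n-butane: x = 0.192, y = 0.460
  carbon tetrachloride: x = 0.571, y = 0.162
  MEK: x = 0.111, y = 0.028

V/F = 0.240, x_MEK = 0.111, y_MEK = 0.028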